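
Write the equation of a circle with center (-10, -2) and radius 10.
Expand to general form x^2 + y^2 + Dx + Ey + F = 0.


(x+ 10)^2 + (y+ 2)^2 = 10^2
D = -2h = 20, E = -2k = 4
F = h^2+k^2-r^2 = 100+4-100 = 4

x^2 + y^2 + 20x + 4y + 4 = 0


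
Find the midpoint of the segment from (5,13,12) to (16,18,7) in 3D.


Mx = (5+16)/2 = 10.5000
My = (13+18)/2 = 15.5000
Mz = (12+7)/2 = 9.5000

M = (10.5000, 15.5000, 9.5000)


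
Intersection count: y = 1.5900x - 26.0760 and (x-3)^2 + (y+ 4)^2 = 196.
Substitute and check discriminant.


Substitute y = 1.5900x - 26.0760: (x-3)^2 + (1.5900x- 26.0760+ 4)^2 = 196
Expand to Ax^2 + Bx + C = 0, where b-k = -22.076
A = 1+m^2 = 3.5281
B = 2(m(b-k) - h) = 2(1.5900*(-22.076) - 3) = -76.20168
C = h^2 + (b-k)^2 - r^2 = 9 + 487.349776 - 196 = 300.349776
disc = B^2-4AC = 5806.6960 - 4238.6562 = 1568.0398
disc > 0

2 intersection points


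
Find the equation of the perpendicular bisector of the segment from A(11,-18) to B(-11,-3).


Midpoint = (0, -10.5)
Slope of AB = dy/dx = 15/(-22) = -0.6818
Perp slope = -dx/dy = 22/15 = 1.4667
b = My - (perp slope)*Mx = -10.5 + (-22*0)/15 = -10.5 + 0 = -10.5000

y = 1.4667x - 10.5000


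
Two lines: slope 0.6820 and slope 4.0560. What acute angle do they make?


m1-m2 = -3.374
1+m1*m2 = 3.766192
tan(theta) = |-3.374/3.766192| = 0.895865
theta = arctan(|-3.374/3.766192|) = 41.8561 degrees (acute angle)

41.8561 degrees


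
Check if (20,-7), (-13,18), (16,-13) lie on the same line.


20*(18+ 13) - 13*(-13+ 7) + 16*(-7-18)
= 620 + 78 - 400 = 298

No, not collinear (determinant = 298)


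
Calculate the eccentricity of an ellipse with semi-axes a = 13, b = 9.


c = sqrt(169-81) = sqrt(88) = 9.3808
e = c/a = sqrt(88)/13 = 0.7216

e = 0.7216


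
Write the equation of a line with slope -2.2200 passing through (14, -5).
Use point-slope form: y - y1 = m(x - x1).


y + 5 = -2.2200(x - 14)
y = -2.2200x - 5 + 2.2200*14
y = -2.2200x + 26.0800

y = -2.2200x + 26.0800


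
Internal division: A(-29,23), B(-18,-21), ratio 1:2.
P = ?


Px = (1*(-18) + 2*(-29))/3 = -76/3 = -25.3333
Py = (1*(-21) + 2*23)/3 = 25/3 = 8.3333

P = (-25.3333, 8.3333)


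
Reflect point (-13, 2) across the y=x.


Reflection rule for y=x: (y, x)
(-13, 2) -> (2, -13)

(2, -13)


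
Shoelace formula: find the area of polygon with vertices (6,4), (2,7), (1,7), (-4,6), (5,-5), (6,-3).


sum(xi*y_{i+1}) = 6*7 + 2*7 + 1*6 - 4*(-5) + 5*(-3) + 6*4 = 91
sum(yi*x_{i+1}) = 4*2 + 7*1 + 7*(-4) + 6*5 - 5*6 - 3*6 = -31
Area = |91 + 31|/2 = 122/2 = 61.0000

61.0000 sq units


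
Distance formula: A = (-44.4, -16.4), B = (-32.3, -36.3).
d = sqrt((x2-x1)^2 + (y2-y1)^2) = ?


dx = -32.3 + 44.4 = 12.1
dy = -36.3 + 16.4 = -19.9
d = sqrt(146.41 + 396.01) = sqrt(542.42) = 23.2899

23.2899


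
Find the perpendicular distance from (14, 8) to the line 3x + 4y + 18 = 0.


|3*14 + 4*8 + 18| = |92| = 92
sqrt(9 + 16) = sqrt(25) = 5.0000
d = 92/sqrt(25) = 18.4000

18.4000


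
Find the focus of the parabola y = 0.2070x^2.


a = 0.2070
4a = 0.8280
focus = (0, 1/0.8280) = (0, 1.2077)

Focus = (0, 1.2077)


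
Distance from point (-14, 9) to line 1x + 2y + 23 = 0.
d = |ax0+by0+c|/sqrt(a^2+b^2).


|1*(-14) + 2*9 + 23| = |27| = 27
sqrt(1 + 4) = sqrt(5) = 2.2361
d = 27/sqrt(5) = 12.0748

12.0748


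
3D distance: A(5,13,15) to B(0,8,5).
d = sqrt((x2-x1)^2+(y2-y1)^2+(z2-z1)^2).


dx=-5, dy=-5, dz=-10
d = sqrt(25+25+100) = sqrt(150) = 12.2474

12.2474


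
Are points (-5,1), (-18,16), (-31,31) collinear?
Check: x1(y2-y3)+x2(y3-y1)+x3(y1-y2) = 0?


-5*(16-31) - 18*(31-1) - 31*(1-16)
= 75 - 540 + 465 = 0

Yes, collinear (determinant = 0)


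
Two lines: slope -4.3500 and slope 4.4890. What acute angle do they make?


m1-m2 = -8.839
1+m1*m2 = -18.52715
tan(theta) = |-8.839/(-18.52715)| = 0.477084
theta = arctan(|-8.839/(-18.52715)|) = 25.5050 degrees (acute angle)

25.5050 degrees


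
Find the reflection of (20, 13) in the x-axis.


Reflection rule for x-axis: (x, -y)
(20, 13) -> (20, -13)

(20, -13)


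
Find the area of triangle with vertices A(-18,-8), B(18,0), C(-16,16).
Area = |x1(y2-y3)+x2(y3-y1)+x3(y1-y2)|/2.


-18*(0-16) = 288
18*(16+ 8) = 432
-16*(-8-0) = 128
sum = 848
Area = |848|/2 = 424.0000

424.0000 sq units


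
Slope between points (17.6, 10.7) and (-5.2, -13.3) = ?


dy = -13.3 - 10.7 = -24.0
dx = -5.2 - 17.6 = -22.8
m = -24.0/(-22.8) = 1.0526

m = 1.0526


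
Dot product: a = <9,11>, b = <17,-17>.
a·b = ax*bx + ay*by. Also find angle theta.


a·b = 9*17 + 11*(-17) = 153 - 187 = -34
|a| = sqrt(81+121) = 14.2127
|b| = sqrt(289+289) = 24.0416
cos(theta) = -34/(sqrt(202)*sqrt(578)) = -34/sqrt(116756) = -0.099504
theta = arccos(-34/sqrt(116756)) = 95.7106 degrees

a·b = -34, theta = 95.7106 deg


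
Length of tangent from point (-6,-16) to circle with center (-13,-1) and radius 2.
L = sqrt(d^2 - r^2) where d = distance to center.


d = sqrt((-6+ 13)^2 + (-16+ 1)^2) = sqrt(49+225) = 16.5529
L = sqrt(274.0000 - 4) = sqrt(270.0000) = 16.4317

16.4317


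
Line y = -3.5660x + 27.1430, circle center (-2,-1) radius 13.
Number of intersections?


Substitute y = -3.5660x + 27.1430: (x+ 2)^2 + (-3.5660x+27.1430+ 1)^2 = 169
Expand to Ax^2 + Bx + C = 0, where b-k = 28.143
A = 1+m^2 = 13.716356
B = 2(m(b-k) - h) = 2(-3.5660*28.143 + 2) = -196.715876
C = h^2 + (b-k)^2 - r^2 = 4 + 792.028449 - 169 = 627.028449
disc = B^2-4AC = 38697.1359 - 34402.1817 = 4294.9542
disc > 0

2 intersection points


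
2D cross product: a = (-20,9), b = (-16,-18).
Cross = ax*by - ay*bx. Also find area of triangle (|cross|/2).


cross = -20*(-18) - 9*(-16) = 360 + 144 = 504
Triangle area = |504|/2 = 504/2 = 252.0000

cross = 504, triangle area = 252.0000


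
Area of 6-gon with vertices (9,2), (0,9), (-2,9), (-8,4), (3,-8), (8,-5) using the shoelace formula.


sum(xi*y_{i+1}) = 9*9 + 0*9 - 2*4 - 8*(-8) + 3*(-5) + 8*2 = 138
sum(yi*x_{i+1}) = 2*0 + 9*(-2) + 9*(-8) + 4*3 - 8*8 - 5*9 = -187
Area = |138 + 187|/2 = 325/2 = 162.5000

162.5000 sq units


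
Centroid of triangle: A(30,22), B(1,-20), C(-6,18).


Gx = (30+1- 6)/3 = 25/3 = 8.3333
Gy = (22- 20+18)/3 = 20/3 = 6.6667

G = (8.3333, 6.6667)


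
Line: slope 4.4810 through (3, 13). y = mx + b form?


y - 13 = 4.4810(x - 3)
y = 4.4810x + 13 - 4.4810*3
y = 4.4810x - 0.4430

y = 4.4810x - 0.4430


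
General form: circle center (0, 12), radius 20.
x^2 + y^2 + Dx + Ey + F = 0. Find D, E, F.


(x-0)^2 + (y-12)^2 = 20^2
D = -2h = 0, E = -2k = -24
F = h^2+k^2-r^2 = 0+144-400 = -256

D = 0, E = -24, F = -256


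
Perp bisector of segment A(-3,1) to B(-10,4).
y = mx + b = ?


Midpoint = (-6.5, 2.5)
Slope of AB = dy/dx = 3/(-7) = -0.4286
Perp slope = -dx/dy = 7/3 = 2.3333
b = My - (perp slope)*Mx = 2.5 + (-7*(-6.5))/3 = 2.5 + 15.1667 = 17.6667

y = 2.3333x + 17.6667


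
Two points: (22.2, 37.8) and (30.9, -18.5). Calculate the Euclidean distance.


dx = 30.9 - 22.2 = 8.7
dy = -18.5 - 37.8 = -56.3
d = sqrt(75.69 + 3169.69) = sqrt(3245.38) = 56.9682

56.9682


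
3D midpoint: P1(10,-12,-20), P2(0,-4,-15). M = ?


Mx = (10+0)/2 = 5.0000
My = (-12- 4)/2 = -8.0000
Mz = (-20- 15)/2 = -17.5000

M = (5.0000, -8.0000, -17.5000)


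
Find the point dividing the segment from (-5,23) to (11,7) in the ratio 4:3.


Px = (4*11 + 3*(-5))/7 = 29/7 = 4.1429
Py = (4*7 + 3*23)/7 = 97/7 = 13.8571

P = (4.1429, 13.8571)


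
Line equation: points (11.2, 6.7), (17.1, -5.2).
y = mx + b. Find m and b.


m = (-11.9)/(5.9) = -2.0169
b = y1 - m*x1 = 6.7 - (-11.9*11.2)/(5.9) = 6.7 + 22.5898 = 29.2898

y = -2.0169x + 29.2898


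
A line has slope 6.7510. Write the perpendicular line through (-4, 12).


Perpendicular slope = -1/m1 = -1/6.7510 = -0.1481
b2 = y0 - m2*x0 = 12 - 4/6.7510 = 12 - 0.5925 = 11.4075

y = -0.1481x + 11.4075


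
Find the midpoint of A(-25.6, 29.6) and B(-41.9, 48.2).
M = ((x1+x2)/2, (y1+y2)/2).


Mx = (-25.6 - 41.9)/2 = -67.5/2 = -33.7500
My = (29.6 + 48.2)/2 = 77.8/2 = 38.9000

(-33.7500, 38.9000)


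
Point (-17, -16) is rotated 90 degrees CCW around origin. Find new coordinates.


cos(90) = 0, sin(90) = 1
x' = -17*0 + 16*1 = 16
y' = -17*1 - 16*0 = -17

(16, -17)


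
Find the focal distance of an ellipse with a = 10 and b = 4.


c^2 = 10^2 - 4^2 = 100 - 16 = 84
c = sqrt(84) = 9.1652

c = 9.1652


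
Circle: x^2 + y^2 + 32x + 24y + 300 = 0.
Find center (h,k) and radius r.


h = -D/2 = -32/2 = -16
k = -E/2 = -24/2 = -12
r^2 = h^2 + k^2 - F = 256 + 144 - 300 = 100
r = 10

Center (-16, -12), radius = 10


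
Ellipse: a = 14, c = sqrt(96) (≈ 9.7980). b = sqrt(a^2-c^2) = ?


b^2 = 14^2 - (sqrt(96))^2 = 196 - 96 = 100
b = sqrt(100) = 10

b = 10


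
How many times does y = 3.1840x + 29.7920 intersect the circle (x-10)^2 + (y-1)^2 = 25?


Substitute y = 3.1840x + 29.7920: (x-10)^2 + (3.1840x+29.7920-1)^2 = 25
Expand to Ax^2 + Bx + C = 0, where b-k = 28.792
A = 1+m^2 = 11.137856
B = 2(m(b-k) - h) = 2(3.1840*28.792 - 10) = 163.347456
C = h^2 + (b-k)^2 - r^2 = 100 + 828.979264 - 25 = 903.979264
disc = B^2-4AC = 26682.3914 - 40273.5635 = -13591.1721
disc < 0

0 intersection points


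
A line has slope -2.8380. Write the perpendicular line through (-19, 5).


Perpendicular slope = -1/m1 = -1/(-2.8380) = 0.3524
b2 = y0 - m2*x0 = 5 - 19/(-2.8380) = 5 + 6.6949 = 11.6949

y = 0.3524x + 11.6949


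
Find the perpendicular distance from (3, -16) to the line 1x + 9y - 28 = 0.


|1*3 + 9*(-16) - 28| = |-169| = 169
sqrt(1 + 81) = sqrt(82) = 9.0554
d = 169/sqrt(82) = 18.6629

18.6629


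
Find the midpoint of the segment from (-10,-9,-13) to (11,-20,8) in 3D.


Mx = (-10+11)/2 = 0.5000
My = (-9- 20)/2 = -14.5000
Mz = (-13+8)/2 = -2.5000

M = (0.5000, -14.5000, -2.5000)


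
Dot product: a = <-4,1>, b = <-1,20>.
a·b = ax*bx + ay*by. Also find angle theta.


a·b = -4*(-1) + 1*20 = 4 + 20 = 24
|a| = sqrt(16+1) = 4.1231
|b| = sqrt(1+400) = 20.0250
cos(theta) = 24/(sqrt(17)*sqrt(401)) = 24/sqrt(6817) = 0.290680
theta = arccos(24/sqrt(6817)) = 73.1014 degrees

a·b = 24, theta = 73.1014 deg


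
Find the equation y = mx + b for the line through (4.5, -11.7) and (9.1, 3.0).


m = (14.7)/(4.6) = 3.1957
b = y1 - m*x1 = -11.7 - (14.7*4.5)/(4.6) = -11.7 - 14.3804 = -26.0804

y = 3.1957x - 26.0804


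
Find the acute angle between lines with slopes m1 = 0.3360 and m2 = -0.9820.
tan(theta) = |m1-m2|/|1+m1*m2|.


m1-m2 = 1.318
1+m1*m2 = 0.670048
tan(theta) = |1.318/0.670048| = 1.967023
theta = arctan(|1.318/0.670048|) = 63.0520 degrees (acute angle)

63.0520 degrees


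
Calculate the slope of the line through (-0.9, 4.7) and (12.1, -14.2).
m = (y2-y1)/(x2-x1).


dy = -14.2 - 4.7 = -18.9
dx = 12.1 + 0.9 = 13.0
m = -18.9/13.0 = -1.4538

m = -1.4538


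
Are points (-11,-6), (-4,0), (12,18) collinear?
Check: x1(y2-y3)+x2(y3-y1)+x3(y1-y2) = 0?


-11*(0-18) - 4*(18+ 6) + 12*(-6-0)
= 198 - 96 - 72 = 30

No, not collinear (determinant = 30)


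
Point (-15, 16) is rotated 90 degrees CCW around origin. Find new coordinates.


cos(90) = 0, sin(90) = 1
x' = -15*0 - 16*1 = -16
y' = -15*1 + 16*0 = -15

(-16, -15)


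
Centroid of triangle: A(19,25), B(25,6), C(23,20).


Gx = (19+25+23)/3 = 67/3 = 22.3333
Gy = (25+6+20)/3 = 51/3 = 17.0000

G = (22.3333, 17.0000)


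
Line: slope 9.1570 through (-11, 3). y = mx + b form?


y - 3 = 9.1570(x + 11)
y = 9.1570x + 3 - 9.1570*(-11)
y = 9.1570x + 103.7270

y = 9.1570x + 103.7270


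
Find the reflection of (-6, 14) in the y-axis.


Reflection rule for y-axis: (-x, y)
(-6, 14) -> (6, 14)

(6, 14)


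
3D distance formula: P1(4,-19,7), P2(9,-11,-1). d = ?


dx=5, dy=8, dz=-8
d = sqrt(25+64+64) = sqrt(153) = 12.3693

12.3693


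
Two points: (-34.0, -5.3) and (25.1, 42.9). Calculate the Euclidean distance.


dx = 25.1 + 34.0 = 59.1
dy = 42.9 + 5.3 = 48.2
d = sqrt(3492.81 + 2323.24) = sqrt(5816.05) = 76.2630

76.2630


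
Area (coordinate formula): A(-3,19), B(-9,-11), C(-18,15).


-3*(-11-15) = 78
-9*(15-19) = 36
-18*(19+ 11) = -540
sum = -426
Area = |-426|/2 = 213.0000

213.0000 sq units


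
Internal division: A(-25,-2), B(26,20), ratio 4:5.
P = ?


Px = (4*26 + 5*(-25))/9 = -21/9 = -2.3333
Py = (4*20 + 5*(-2))/9 = 70/9 = 7.7778

P = (-2.3333, 7.7778)


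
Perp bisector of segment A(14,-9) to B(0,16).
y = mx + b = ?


Midpoint = (7, 3.5)
Slope of AB = dy/dx = 25/(-14) = -1.7857
Perp slope = -dx/dy = 14/25 = 0.5600
b = My - (perp slope)*Mx = 3.5 + (-14*7)/25 = 3.5 - 3.9200 = -0.4200

y = 0.5600x - 0.4200


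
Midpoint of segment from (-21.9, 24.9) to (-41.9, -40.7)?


Mx = (-21.9 - 41.9)/2 = -63.8/2 = -31.9000
My = (24.9 - 40.7)/2 = -15.8/2 = -7.9000

(-31.9000, -7.9000)


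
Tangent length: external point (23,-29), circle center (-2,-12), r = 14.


d = sqrt((23+ 2)^2 + (-29+ 12)^2) = sqrt(625+289) = 30.2324
L = sqrt(914.0000 - 196) = sqrt(718.0000) = 26.7955

26.7955


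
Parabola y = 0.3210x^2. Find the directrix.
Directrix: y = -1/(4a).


a = 0.3210
1/(4a) = 0.7788
directrix: y = -0.7788 = -0.7788

y = -0.7788


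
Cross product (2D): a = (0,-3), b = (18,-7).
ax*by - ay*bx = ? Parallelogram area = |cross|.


cross = 0*(-7) + 3*18 = 0 + 54 = 54
Parallelogram area = |54| = 54

cross = 54, parallelogram area = 54


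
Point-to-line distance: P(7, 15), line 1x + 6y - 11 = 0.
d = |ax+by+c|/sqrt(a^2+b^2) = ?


|1*7 + 6*15 - 11| = |86| = 86
sqrt(1 + 36) = sqrt(37) = 6.0828
d = 86/sqrt(37) = 14.1383

14.1383


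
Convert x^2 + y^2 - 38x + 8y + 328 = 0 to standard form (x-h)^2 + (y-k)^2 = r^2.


h = -D/2 = 38/2 = 19
k = -E/2 = -8/2 = -4
r^2 = h^2 + k^2 - F = 361 + 16 - 328 = 49
r = 7

Center (19, -4), radius = 7


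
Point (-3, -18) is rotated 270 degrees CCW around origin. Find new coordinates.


cos(270) = 0, sin(270) = -1
x' = -3*0 + 18*(-1) = -18
y' = -3*(-1) - 18*0 = 3

(-18, 3)


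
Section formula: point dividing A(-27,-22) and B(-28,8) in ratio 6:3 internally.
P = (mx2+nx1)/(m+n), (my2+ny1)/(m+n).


Px = (6*(-28) + 3*(-27))/9 = -249/9 = -27.6667
Py = (6*8 + 3*(-22))/9 = -18/9 = -2.0000

P = (-27.6667, -2.0000)


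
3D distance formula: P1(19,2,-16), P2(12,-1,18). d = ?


dx=-7, dy=-3, dz=34
d = sqrt(49+9+1156) = sqrt(1214) = 34.8425

34.8425


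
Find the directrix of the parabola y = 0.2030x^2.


a = 0.2030
1/(4a) = 1.2315
directrix: y = -1.2315 = -1.2315

y = -1.2315


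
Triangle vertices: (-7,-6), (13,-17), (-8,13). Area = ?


-7*(-17-13) = 210
13*(13+ 6) = 247
-8*(-6+ 17) = -88
sum = 369
Area = |369|/2 = 184.5000

184.5000 sq units


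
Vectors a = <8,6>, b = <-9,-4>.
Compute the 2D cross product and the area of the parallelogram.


cross = 8*(-4) - 6*(-9) = -32 + 54 = 22
Parallelogram area = |22| = 22

cross = 22, parallelogram area = 22


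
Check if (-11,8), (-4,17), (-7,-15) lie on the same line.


-11*(17+ 15) - 4*(-15-8) - 7*(8-17)
= -352 + 92 + 63 = -197

No, not collinear (determinant = -197)


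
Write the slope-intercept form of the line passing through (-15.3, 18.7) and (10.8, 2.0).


m = (-16.7)/(26.1) = -0.6398
b = y1 - m*x1 = 18.7 - (-16.7*(-15.3))/(26.1) = 18.7 - 9.7897 = 8.9103

y = -0.6398x + 8.9103


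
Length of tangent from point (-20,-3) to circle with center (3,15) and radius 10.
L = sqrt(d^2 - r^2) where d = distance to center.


d = sqrt((-20-3)^2 + (-3-15)^2) = sqrt(529+324) = 29.2062
L = sqrt(853.0000 - 100) = sqrt(753.0000) = 27.4408

27.4408


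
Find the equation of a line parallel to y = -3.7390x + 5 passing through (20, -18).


Parallel lines have equal slopes.
m2 = -3.7390
b2 = -18 + 3.7390*20 = 56.7800

y = -3.7390x + 56.7800


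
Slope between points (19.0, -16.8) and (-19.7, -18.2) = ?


dy = -18.2 + 16.8 = -1.4
dx = -19.7 - 19.0 = -38.7
m = -1.4/(-38.7) = 0.0362

m = 0.0362


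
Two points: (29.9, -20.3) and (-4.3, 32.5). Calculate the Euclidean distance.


dx = -4.3 - 29.9 = -34.2
dy = 32.5 + 20.3 = 52.8
d = sqrt(1169.64 + 2787.84) = sqrt(3957.48) = 62.9085

62.9085


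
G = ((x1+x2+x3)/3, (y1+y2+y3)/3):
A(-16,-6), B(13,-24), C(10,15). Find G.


Gx = (-16+13+10)/3 = 7/3 = 2.3333
Gy = (-6- 24+15)/3 = -15/3 = -5.0000

G = (2.3333, -5.0000)


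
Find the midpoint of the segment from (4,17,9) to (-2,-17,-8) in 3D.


Mx = (4- 2)/2 = 1.0000
My = (17- 17)/2 = 0
Mz = (9- 8)/2 = 0.5000

M = (1.0000, 0, 0.5000)


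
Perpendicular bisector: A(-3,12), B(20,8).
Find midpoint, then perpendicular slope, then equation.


Midpoint = (8.5, 10)
Slope of AB = dy/dx = -4/23 = -0.1739
Perp slope = -dx/dy = 23/4 = 5.7500
b = My - (perp slope)*Mx = 10 + (23*8.5)/(-4) = 10 - 48.8750 = -38.8750

y = 5.7500x - 38.8750


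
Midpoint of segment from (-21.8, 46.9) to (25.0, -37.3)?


Mx = (-21.8 + 25.0)/2 = 3.2/2 = 1.6000
My = (46.9 - 37.3)/2 = 9.6/2 = 4.8000

(1.6000, 4.8000)


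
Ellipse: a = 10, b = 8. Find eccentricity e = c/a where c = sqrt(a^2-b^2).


c = sqrt(100-64) = sqrt(36) = 6.0000
e = c/a = 6/10 = 0.6000

e = 0.6000


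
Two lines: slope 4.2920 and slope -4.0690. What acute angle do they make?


m1-m2 = 8.361
1+m1*m2 = -16.464148
tan(theta) = |8.361/(-16.464148)| = 0.507831
theta = arctan(|8.361/(-16.464148)|) = 26.9229 degrees (acute angle)

26.9229 degrees


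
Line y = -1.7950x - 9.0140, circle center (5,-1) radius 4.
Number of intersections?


Substitute y = -1.7950x - 9.0140: (x-5)^2 + (-1.7950x- 9.0140+ 1)^2 = 16
Expand to Ax^2 + Bx + C = 0, where b-k = -8.014
A = 1+m^2 = 4.222025
B = 2(m(b-k) - h) = 2(-1.7950*(-8.014) - 5) = 18.77026
C = h^2 + (b-k)^2 - r^2 = 25 + 64.224196 - 16 = 73.224196
disc = B^2-4AC = 352.3227 - 1236.6175 = -884.2948
disc < 0

0 intersection points


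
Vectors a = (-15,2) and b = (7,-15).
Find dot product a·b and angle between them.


a·b = -15*7 + 2*(-15) = -105 - 30 = -135
|a| = sqrt(225+4) = 15.1327
|b| = sqrt(49+225) = 16.5529
cos(theta) = -135/(sqrt(229)*sqrt(274)) = -135/sqrt(62746) = -0.538940
theta = arccos(-135/sqrt(62746)) = 122.6115 degrees

a·b = -135, theta = 122.6115 deg


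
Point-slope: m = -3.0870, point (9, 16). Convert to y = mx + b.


y - 16 = -3.0870(x - 9)
y = -3.0870x + 16 + 3.0870*9
y = -3.0870x + 43.7830

y = -3.0870x + 43.7830


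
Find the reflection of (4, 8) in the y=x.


Reflection rule for y=x: (y, x)
(4, 8) -> (8, 4)

(8, 4)


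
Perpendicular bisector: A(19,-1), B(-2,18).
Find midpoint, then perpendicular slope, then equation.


Midpoint = (8.5, 8.5)
Slope of AB = dy/dx = 19/(-21) = -0.9048
Perp slope = -dx/dy = 21/19 = 1.1053
b = My - (perp slope)*Mx = 8.5 + (-21*8.5)/19 = 8.5 - 9.3947 = -0.8947

y = 1.1053x - 0.8947


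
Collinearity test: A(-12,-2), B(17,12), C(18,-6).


-12*(12+ 6) + 17*(-6+ 2) + 18*(-2-12)
= -216 - 68 - 252 = -536

No, not collinear (determinant = -536)


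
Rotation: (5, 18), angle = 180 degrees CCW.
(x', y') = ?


cos(180) = -1, sin(180) = 0
x' = 5*(-1) - 18*0 = -5
y' = 5*0 + 18*(-1) = -18

(-5, -18)


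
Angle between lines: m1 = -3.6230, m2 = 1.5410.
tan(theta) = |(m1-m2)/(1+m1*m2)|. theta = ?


m1-m2 = -5.164
1+m1*m2 = -4.583043
tan(theta) = |-5.164/(-4.583043)| = 1.126762
theta = arctan(|-5.164/(-4.583043)|) = 48.4110 degrees (acute angle)

48.4110 degrees


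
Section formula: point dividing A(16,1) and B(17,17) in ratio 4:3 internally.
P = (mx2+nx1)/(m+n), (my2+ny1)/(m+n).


Px = (4*17 + 3*16)/7 = 116/7 = 16.5714
Py = (4*17 + 3*1)/7 = 71/7 = 10.1429

P = (16.5714, 10.1429)


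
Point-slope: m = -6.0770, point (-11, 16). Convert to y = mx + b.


y - 16 = -6.0770(x + 11)
y = -6.0770x + 16 + 6.0770*(-11)
y = -6.0770x - 50.8470

y = -6.0770x - 50.8470


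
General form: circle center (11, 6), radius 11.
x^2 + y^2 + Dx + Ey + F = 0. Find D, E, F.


(x-11)^2 + (y-6)^2 = 11^2
D = -2h = -22, E = -2k = -12
F = h^2+k^2-r^2 = 121+36-121 = 36

D = -22, E = -12, F = 36


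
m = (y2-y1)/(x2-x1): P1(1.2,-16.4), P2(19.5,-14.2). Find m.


dy = -14.2 + 16.4 = 2.2
dx = 19.5 - 1.2 = 18.3
m = 2.2/18.3 = 0.1202

m = 0.1202


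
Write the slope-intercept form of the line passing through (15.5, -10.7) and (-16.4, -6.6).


m = (4.1)/(-31.9) = -0.1285
b = y1 - m*x1 = -10.7 - (4.1*15.5)/(-31.9) = -10.7 + 1.9922 = -8.7078

y = -0.1285x - 8.7078


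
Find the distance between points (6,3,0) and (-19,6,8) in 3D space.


dx=-25, dy=3, dz=8
d = sqrt(625+9+64) = sqrt(698) = 26.4197

26.4197


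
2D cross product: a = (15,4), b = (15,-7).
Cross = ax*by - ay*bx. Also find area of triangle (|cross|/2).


cross = 15*(-7) - 4*15 = -105 - 60 = -165
Triangle area = |-165|/2 = 165/2 = 82.5000

cross = -165, triangle area = 82.5000


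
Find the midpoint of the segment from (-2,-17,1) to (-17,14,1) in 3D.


Mx = (-2- 17)/2 = -9.5000
My = (-17+14)/2 = -1.5000
Mz = (1+1)/2 = 1.0000

M = (-9.5000, -1.5000, 1.0000)


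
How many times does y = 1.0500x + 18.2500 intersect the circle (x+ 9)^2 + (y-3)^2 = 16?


Substitute y = 1.0500x + 18.2500: (x+ 9)^2 + (1.0500x+18.2500-3)^2 = 16
Expand to Ax^2 + Bx + C = 0, where b-k = 15.25
A = 1+m^2 = 2.1025
B = 2(m(b-k) - h) = 2(1.0500*15.25 + 9) = 50.025
C = h^2 + (b-k)^2 - r^2 = 81 + 232.5625 - 16 = 297.5625
disc = B^2-4AC = 2502.5006 - 2502.5006 = 0
disc = 0

1 intersection point (tangent)


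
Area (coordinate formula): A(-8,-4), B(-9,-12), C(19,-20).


-8*(-12+ 20) = -64
-9*(-20+ 4) = 144
19*(-4+ 12) = 152
sum = 232
Area = |232|/2 = 116.0000

116.0000 sq units


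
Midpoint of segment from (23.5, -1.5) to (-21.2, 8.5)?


Mx = (23.5 - 21.2)/2 = 2.3/2 = 1.1500
My = (-1.5 + 8.5)/2 = 7.0/2 = 3.5000

(1.1500, 3.5000)


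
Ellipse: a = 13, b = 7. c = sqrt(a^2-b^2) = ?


c^2 = 13^2 - 7^2 = 169 - 49 = 120
c = sqrt(120) = 10.9545

c = 10.9545


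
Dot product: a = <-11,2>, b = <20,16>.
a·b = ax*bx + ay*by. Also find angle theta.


a·b = -11*20 + 2*16 = -220 + 32 = -188
|a| = sqrt(121+4) = 11.1803
|b| = sqrt(400+256) = 25.6125
cos(theta) = -188/(sqrt(125)*sqrt(656)) = -188/sqrt(82000) = -0.656524
theta = arccos(-188/sqrt(82000)) = 131.0353 degrees

a·b = -188, theta = 131.0353 deg


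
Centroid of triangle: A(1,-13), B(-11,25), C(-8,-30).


Gx = (1- 11- 8)/3 = -18/3 = -6.0000
Gy = (-13+25- 30)/3 = -18/3 = -6.0000

G = (-6.0000, -6.0000)


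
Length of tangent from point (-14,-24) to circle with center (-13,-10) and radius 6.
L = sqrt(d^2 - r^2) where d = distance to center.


d = sqrt((-14+ 13)^2 + (-24+ 10)^2) = sqrt(1+196) = 14.0357
L = sqrt(197.0000 - 36) = sqrt(161.0000) = 12.6886

12.6886


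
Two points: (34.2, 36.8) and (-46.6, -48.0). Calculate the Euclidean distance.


dx = -46.6 - 34.2 = -80.8
dy = -48.0 - 36.8 = -84.8
d = sqrt(6528.64 + 7191.04) = sqrt(13719.68) = 117.1310

117.1310


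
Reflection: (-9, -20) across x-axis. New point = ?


Reflection rule for x-axis: (x, -y)
(-9, -20) -> (-9, 20)

(-9, 20)


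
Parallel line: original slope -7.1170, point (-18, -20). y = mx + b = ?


Parallel lines have equal slopes.
m2 = -7.1170
b2 = -20 + 7.1170*(-18) = -148.1060

y = -7.1170x - 148.1060


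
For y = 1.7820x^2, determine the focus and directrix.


a = 1.7820
1/(4a) = 0.1403
Focus = (0, 0.1403)
Directrix: y = -0.1403

Focus = (0, 0.1403), Directrix: y = -0.1403


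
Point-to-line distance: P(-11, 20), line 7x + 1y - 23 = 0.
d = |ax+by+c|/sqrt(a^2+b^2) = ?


|7*(-11) + 1*20 - 23| = |-80| = 80
sqrt(49 + 1) = sqrt(50) = 7.0711
d = 80/sqrt(50) = 11.3137

11.3137


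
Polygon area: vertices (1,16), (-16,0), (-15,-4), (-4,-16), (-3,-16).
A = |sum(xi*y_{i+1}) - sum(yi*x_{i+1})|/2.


sum(xi*y_{i+1}) = 1*0 - 16*(-4) - 15*(-16) - 4*(-16) - 3*16 = 320
sum(yi*x_{i+1}) = 16*(-16) + 0*(-15) - 4*(-4) - 16*(-3) - 16*1 = -208
Area = |320 + 208|/2 = 528/2 = 264.0000

264.0000 sq units


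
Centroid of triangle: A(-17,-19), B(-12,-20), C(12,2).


Gx = (-17- 12+12)/3 = -17/3 = -5.6667
Gy = (-19- 20+2)/3 = -37/3 = -12.3333

G = (-5.6667, -12.3333)


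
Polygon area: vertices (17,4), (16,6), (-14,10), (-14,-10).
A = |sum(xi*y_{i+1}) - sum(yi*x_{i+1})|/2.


sum(xi*y_{i+1}) = 17*6 + 16*10 - 14*(-10) - 14*4 = 346
sum(yi*x_{i+1}) = 4*16 + 6*(-14) + 10*(-14) - 10*17 = -330
Area = |346 + 330|/2 = 676/2 = 338.0000

338.0000 sq units


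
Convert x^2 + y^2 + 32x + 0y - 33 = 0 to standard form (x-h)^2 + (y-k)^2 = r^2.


h = -D/2 = -32/2 = -16
k = -E/2 = 0/2 = 0
r^2 = h^2 + k^2 - F = 256 + 0 + 33 = 289
r = 17

Center (-16, 0), radius = 17


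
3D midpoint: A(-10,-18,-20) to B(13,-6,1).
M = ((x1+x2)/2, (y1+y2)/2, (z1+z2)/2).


Mx = (-10+13)/2 = 1.5000
My = (-18- 6)/2 = -12.0000
Mz = (-20+1)/2 = -9.5000

M = (1.5000, -12.0000, -9.5000)


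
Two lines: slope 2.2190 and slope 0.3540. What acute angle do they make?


m1-m2 = 1.865
1+m1*m2 = 1.785526
tan(theta) = |1.865/1.785526| = 1.044510
theta = arctan(|1.865/1.785526|) = 46.2472 degrees (acute angle)

46.2472 degrees


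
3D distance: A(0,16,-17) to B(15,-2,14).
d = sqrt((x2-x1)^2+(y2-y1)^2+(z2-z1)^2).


dx=15, dy=-18, dz=31
d = sqrt(225+324+961) = sqrt(1510) = 38.8587

38.8587


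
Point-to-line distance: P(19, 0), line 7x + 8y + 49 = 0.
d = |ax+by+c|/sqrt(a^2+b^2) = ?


|7*19 + 8*0 + 49| = |182| = 182
sqrt(49 + 64) = sqrt(113) = 10.6301
d = 182/sqrt(113) = 17.1211

17.1211


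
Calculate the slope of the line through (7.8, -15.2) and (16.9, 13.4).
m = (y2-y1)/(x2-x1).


dy = 13.4 + 15.2 = 28.6
dx = 16.9 - 7.8 = 9.1
m = 28.6/9.1 = 3.1429

m = 3.1429


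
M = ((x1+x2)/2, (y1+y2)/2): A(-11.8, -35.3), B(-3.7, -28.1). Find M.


Mx = (-11.8 - 3.7)/2 = -15.5/2 = -7.7500
My = (-35.3 - 28.1)/2 = -63.4/2 = -31.7000

(-7.7500, -31.7000)


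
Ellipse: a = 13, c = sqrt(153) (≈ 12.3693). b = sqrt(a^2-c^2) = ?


b^2 = 13^2 - (sqrt(153))^2 = 169 - 153 = 16
b = sqrt(16) = 4

b = 4


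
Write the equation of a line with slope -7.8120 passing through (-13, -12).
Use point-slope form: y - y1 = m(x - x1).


y + 12 = -7.8120(x + 13)
y = -7.8120x - 12 + 7.8120*(-13)
y = -7.8120x - 113.5560

y = -7.8120x - 113.5560


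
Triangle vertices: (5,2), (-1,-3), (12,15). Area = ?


5*(-3-15) = -90
-1*(15-2) = -13
12*(2+ 3) = 60
sum = -43
Area = |-43|/2 = 21.5000

21.5000 sq units


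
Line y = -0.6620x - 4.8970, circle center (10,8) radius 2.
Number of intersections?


Substitute y = -0.6620x - 4.8970: (x-10)^2 + (-0.6620x- 4.8970-8)^2 = 4
Expand to Ax^2 + Bx + C = 0, where b-k = -12.897
A = 1+m^2 = 1.438244
B = 2(m(b-k) - h) = 2(-0.6620*(-12.897) - 10) = -2.924372
C = h^2 + (b-k)^2 - r^2 = 100 + 166.332609 - 4 = 262.332609
disc = B^2-4AC = 8.5520 - 1509.1932 = -1500.6412
disc < 0

0 intersection points


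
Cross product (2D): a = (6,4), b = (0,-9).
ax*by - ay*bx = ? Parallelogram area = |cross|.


cross = 6*(-9) - 4*0 = -54 - 0 = -54
Parallelogram area = |-54| = 54

cross = -54, parallelogram area = 54


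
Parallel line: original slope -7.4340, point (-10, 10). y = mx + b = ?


Parallel lines have equal slopes.
m2 = -7.4340
b2 = 10 + 7.4340*(-10) = -64.3400

y = -7.4340x - 64.3400


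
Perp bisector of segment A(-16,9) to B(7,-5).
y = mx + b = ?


Midpoint = (-4.5, 2)
Slope of AB = dy/dx = -14/23 = -0.6087
Perp slope = -dx/dy = 23/14 = 1.6429
b = My - (perp slope)*Mx = 2 + (23*(-4.5))/(-14) = 2 + 7.3929 = 9.3929

y = 1.6429x + 9.3929


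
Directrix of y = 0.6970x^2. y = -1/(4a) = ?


a = 0.6970
1/(4a) = 0.3587
directrix: y = -0.3587 = -0.3587

y = -0.3587


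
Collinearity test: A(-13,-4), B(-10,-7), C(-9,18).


-13*(-7-18) - 10*(18+ 4) - 9*(-4+ 7)
= 325 - 220 - 27 = 78

No, not collinear (determinant = 78)


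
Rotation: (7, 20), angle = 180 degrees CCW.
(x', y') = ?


cos(180) = -1, sin(180) = 0
x' = 7*(-1) - 20*0 = -7
y' = 7*0 + 20*(-1) = -20

(-7, -20)


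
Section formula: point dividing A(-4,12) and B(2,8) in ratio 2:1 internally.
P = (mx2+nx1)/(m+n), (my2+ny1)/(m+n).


Px = (2*2 + 1*(-4))/3 = 0/3 = 0
Py = (2*8 + 1*12)/3 = 28/3 = 9.3333

P = (0, 9.3333)


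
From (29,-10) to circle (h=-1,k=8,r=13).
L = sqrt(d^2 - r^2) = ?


d = sqrt((29+ 1)^2 + (-10-8)^2) = sqrt(900+324) = 34.9857
L = sqrt(1224.0000 - 169) = sqrt(1055.0000) = 32.4808

32.4808


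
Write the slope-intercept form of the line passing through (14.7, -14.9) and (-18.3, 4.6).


m = (19.5)/(-33.0) = -0.5909
b = y1 - m*x1 = -14.9 - (19.5*14.7)/(-33.0) = -14.9 + 8.6864 = -6.2136

y = -0.5909x - 6.2136


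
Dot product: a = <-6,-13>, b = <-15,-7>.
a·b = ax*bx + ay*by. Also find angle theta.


a·b = -6*(-15) - 13*(-7) = 90 + 91 = 181
|a| = sqrt(36+169) = 14.3178
|b| = sqrt(225+49) = 16.5529
cos(theta) = 181/(sqrt(205)*sqrt(274)) = 181/sqrt(56170) = 0.763706
theta = arccos(181/sqrt(56170)) = 40.2080 degrees

a·b = 181, theta = 40.2080 deg


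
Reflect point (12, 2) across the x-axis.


Reflection rule for x-axis: (x, -y)
(12, 2) -> (12, -2)

(12, -2)


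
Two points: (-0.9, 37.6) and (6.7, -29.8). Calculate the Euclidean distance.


dx = 6.7 + 0.9 = 7.6
dy = -29.8 - 37.6 = -67.4
d = sqrt(57.76 + 4542.76) = sqrt(4600.52) = 67.8271

67.8271


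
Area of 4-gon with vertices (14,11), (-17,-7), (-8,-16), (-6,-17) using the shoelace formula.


sum(xi*y_{i+1}) = 14*(-7) - 17*(-16) - 8*(-17) - 6*11 = 244
sum(yi*x_{i+1}) = 11*(-17) - 7*(-8) - 16*(-6) - 17*14 = -273
Area = |244 + 273|/2 = 517/2 = 258.5000

258.5000 sq units


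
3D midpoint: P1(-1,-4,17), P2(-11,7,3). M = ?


Mx = (-1- 11)/2 = -6.0000
My = (-4+7)/2 = 1.5000
Mz = (17+3)/2 = 10.0000

M = (-6.0000, 1.5000, 10.0000)


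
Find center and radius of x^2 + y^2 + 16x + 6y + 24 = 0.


h = -D/2 = -16/2 = -8
k = -E/2 = -6/2 = -3
r^2 = h^2 + k^2 - F = 64 + 9 - 24 = 49
r = 7

Center (-8, -3), radius = 7


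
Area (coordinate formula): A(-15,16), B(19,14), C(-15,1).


-15*(14-1) = -195
19*(1-16) = -285
-15*(16-14) = -30
sum = -510
Area = |-510|/2 = 255.0000

255.0000 sq units


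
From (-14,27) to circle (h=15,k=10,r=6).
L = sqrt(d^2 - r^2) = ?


d = sqrt((-14-15)^2 + (27-10)^2) = sqrt(841+289) = 33.6155
L = sqrt(1130.0000 - 36) = sqrt(1094.0000) = 33.0757

33.0757


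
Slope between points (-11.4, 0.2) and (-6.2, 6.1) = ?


dy = 6.1 - 0.2 = 5.9
dx = -6.2 + 11.4 = 5.2
m = 5.9/5.2 = 1.1346

m = 1.1346


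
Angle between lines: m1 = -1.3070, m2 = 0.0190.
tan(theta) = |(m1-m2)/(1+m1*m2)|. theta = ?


m1-m2 = -1.326
1+m1*m2 = 0.975167
tan(theta) = |-1.326/0.975167| = 1.359767
theta = arctan(|-1.326/0.975167|) = 53.6685 degrees (acute angle)

53.6685 degrees


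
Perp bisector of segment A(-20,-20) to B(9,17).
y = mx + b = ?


Midpoint = (-5.5, -1.5)
Slope of AB = dy/dx = 37/29 = 1.2759
Perp slope = -dx/dy = -29/37 = -0.7838
b = My - (perp slope)*Mx = -1.5 + (29*(-5.5))/37 = -1.5 - 4.3108 = -5.8108

y = -0.7838x - 5.8108


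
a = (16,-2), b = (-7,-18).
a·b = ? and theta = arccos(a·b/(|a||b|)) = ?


a·b = 16*(-7) - 2*(-18) = -112 + 36 = -76
|a| = sqrt(256+4) = 16.1245
|b| = sqrt(49+324) = 19.3132
cos(theta) = -76/(sqrt(260)*sqrt(373)) = -76/sqrt(96980) = -0.244046
theta = arccos(-76/sqrt(96980)) = 104.1255 degrees

a·b = -76, theta = 104.1255 deg


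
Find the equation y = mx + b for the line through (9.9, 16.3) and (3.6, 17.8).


m = (1.5)/(-6.3) = -0.2381
b = y1 - m*x1 = 16.3 - (1.5*9.9)/(-6.3) = 16.3 + 2.3571 = 18.6571

y = -0.2381x + 18.6571


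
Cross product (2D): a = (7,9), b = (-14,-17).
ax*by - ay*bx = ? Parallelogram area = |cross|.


cross = 7*(-17) - 9*(-14) = -119 + 126 = 7
Parallelogram area = |7| = 7

cross = 7, parallelogram area = 7


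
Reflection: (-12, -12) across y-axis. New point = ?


Reflection rule for y-axis: (-x, y)
(-12, -12) -> (12, -12)

(12, -12)


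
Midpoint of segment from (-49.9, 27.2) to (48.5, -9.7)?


Mx = (-49.9 + 48.5)/2 = -1.4/2 = -0.7000
My = (27.2 - 9.7)/2 = 17.5/2 = 8.7500

(-0.7000, 8.7500)


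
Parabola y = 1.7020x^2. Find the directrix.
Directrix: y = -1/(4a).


a = 1.7020
1/(4a) = 0.1469
directrix: y = -0.1469 = -0.1469

y = -0.1469


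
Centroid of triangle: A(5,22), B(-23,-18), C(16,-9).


Gx = (5- 23+16)/3 = -2/3 = -0.6667
Gy = (22- 18- 9)/3 = -5/3 = -1.6667

G = (-0.6667, -1.6667)


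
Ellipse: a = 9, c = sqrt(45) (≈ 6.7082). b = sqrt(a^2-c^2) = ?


b^2 = 9^2 - (sqrt(45))^2 = 81 - 45 = 36
b = sqrt(36) = 6

b = 6


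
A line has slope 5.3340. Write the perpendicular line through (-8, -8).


Perpendicular slope = -1/m1 = -1/5.3340 = -0.1875
b2 = y0 - m2*x0 = -8 - 8/5.3340 = -8 - 1.4998 = -9.4998

y = -0.1875x - 9.4998


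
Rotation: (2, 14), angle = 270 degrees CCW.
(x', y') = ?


cos(270) = 0, sin(270) = -1
x' = 2*0 - 14*(-1) = 14
y' = 2*(-1) + 14*0 = -2

(14, -2)


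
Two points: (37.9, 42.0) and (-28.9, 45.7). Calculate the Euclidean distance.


dx = -28.9 - 37.9 = -66.8
dy = 45.7 - 42.0 = 3.7
d = sqrt(4462.24 + 13.69) = sqrt(4475.93) = 66.9024

66.9024


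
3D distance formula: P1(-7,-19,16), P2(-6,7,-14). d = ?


dx=1, dy=26, dz=-30
d = sqrt(1+676+900) = sqrt(1577) = 39.7115

39.7115


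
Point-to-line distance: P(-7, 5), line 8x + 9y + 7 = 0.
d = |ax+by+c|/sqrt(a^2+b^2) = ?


|8*(-7) + 9*5 + 7| = |-4| = 4
sqrt(64 + 81) = sqrt(145) = 12.0416
d = 4/sqrt(145) = 0.3322

0.3322


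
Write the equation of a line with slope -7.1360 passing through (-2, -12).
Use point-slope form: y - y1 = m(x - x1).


y + 12 = -7.1360(x + 2)
y = -7.1360x - 12 + 7.1360*(-2)
y = -7.1360x - 26.2720

y = -7.1360x - 26.2720


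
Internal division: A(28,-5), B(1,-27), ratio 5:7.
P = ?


Px = (5*1 + 7*28)/12 = 201/12 = 16.7500
Py = (5*(-27) + 7*(-5))/12 = -170/12 = -14.1667

P = (16.7500, -14.1667)


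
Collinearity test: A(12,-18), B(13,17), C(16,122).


12*(17-122) + 13*(122+ 18) + 16*(-18-17)
= -1260 + 1820 - 560 = 0

Yes, collinear (determinant = 0)


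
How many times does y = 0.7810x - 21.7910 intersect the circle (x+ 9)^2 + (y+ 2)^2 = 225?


Substitute y = 0.7810x - 21.7910: (x+ 9)^2 + (0.7810x- 21.7910+ 2)^2 = 225
Expand to Ax^2 + Bx + C = 0, where b-k = -19.791
A = 1+m^2 = 1.609961
B = 2(m(b-k) - h) = 2(0.7810*(-19.791) + 9) = -12.913542
C = h^2 + (b-k)^2 - r^2 = 81 + 391.683681 - 225 = 247.683681
disc = B^2-4AC = 166.7596 - 1595.0443 = -1428.2847
disc < 0

0 intersection points


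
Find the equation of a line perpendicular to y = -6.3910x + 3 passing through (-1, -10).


Perpendicular slope = -1/m1 = -1/(-6.3910) = 0.1565
b2 = y0 - m2*x0 = -10 - 1/(-6.3910) = -10 + 0.1565 = -9.8435

y = 0.1565x - 9.8435


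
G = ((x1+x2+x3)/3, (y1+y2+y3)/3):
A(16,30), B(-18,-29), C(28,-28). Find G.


Gx = (16- 18+28)/3 = 26/3 = 8.6667
Gy = (30- 29- 28)/3 = -27/3 = -9.0000

G = (8.6667, -9.0000)


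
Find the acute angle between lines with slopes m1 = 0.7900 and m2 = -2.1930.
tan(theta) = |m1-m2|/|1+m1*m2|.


m1-m2 = 2.983
1+m1*m2 = -0.73247
tan(theta) = |2.983/(-0.73247)| = 4.072522
theta = arctan(|2.983/(-0.73247)|) = 76.2041 degrees (acute angle)

76.2041 degrees


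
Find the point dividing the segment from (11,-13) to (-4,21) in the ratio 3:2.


Px = (3*(-4) + 2*11)/5 = 10/5 = 2.0000
Py = (3*21 + 2*(-13))/5 = 37/5 = 7.4000

P = (2.0000, 7.4000)


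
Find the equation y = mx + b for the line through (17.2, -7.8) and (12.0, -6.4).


m = (1.4)/(-5.2) = -0.2692
b = y1 - m*x1 = -7.8 - (1.4*17.2)/(-5.2) = -7.8 + 4.6308 = -3.1692

y = -0.2692x - 3.1692


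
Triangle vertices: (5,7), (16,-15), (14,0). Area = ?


5*(-15-0) = -75
16*(0-7) = -112
14*(7+ 15) = 308
sum = 121
Area = |121|/2 = 60.5000

60.5000 sq units


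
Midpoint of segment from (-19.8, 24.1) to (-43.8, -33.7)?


Mx = (-19.8 - 43.8)/2 = -63.6/2 = -31.8000
My = (24.1 - 33.7)/2 = -9.6/2 = -4.8000

(-31.8000, -4.8000)


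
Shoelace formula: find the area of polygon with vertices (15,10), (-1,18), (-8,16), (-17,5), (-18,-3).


sum(xi*y_{i+1}) = 15*18 - 1*16 - 8*5 - 17*(-3) - 18*10 = 85
sum(yi*x_{i+1}) = 10*(-1) + 18*(-8) + 16*(-17) + 5*(-18) - 3*15 = -561
Area = |85 + 561|/2 = 646/2 = 323.0000

323.0000 sq units


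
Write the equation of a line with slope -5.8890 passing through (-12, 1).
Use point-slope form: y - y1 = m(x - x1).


y - 1 = -5.8890(x + 12)
y = -5.8890x + 1 + 5.8890*(-12)
y = -5.8890x - 69.6680

y = -5.8890x - 69.6680


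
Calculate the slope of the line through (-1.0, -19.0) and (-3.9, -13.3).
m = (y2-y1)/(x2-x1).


dy = -13.3 + 19.0 = 5.7
dx = -3.9 + 1.0 = -2.9
m = 5.7/(-2.9) = -1.9655

m = -1.9655


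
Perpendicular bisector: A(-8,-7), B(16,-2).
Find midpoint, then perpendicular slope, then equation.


Midpoint = (4, -4.5)
Slope of AB = dy/dx = 5/24 = 0.2083
Perp slope = -dx/dy = -24/5 = -4.8000
b = My - (perp slope)*Mx = -4.5 + (24*4)/5 = -4.5 + 19.2000 = 14.7000

y = -4.8000x + 14.7000


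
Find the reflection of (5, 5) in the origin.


Reflection rule for origin: (-x, -y)
(5, 5) -> (-5, -5)

(-5, -5)


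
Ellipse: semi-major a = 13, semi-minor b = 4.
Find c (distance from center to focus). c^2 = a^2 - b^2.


c^2 = 13^2 - 4^2 = 169 - 16 = 153
c = sqrt(153) = 12.3693

c = 12.3693


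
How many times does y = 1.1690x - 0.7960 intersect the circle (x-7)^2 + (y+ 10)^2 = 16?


Substitute y = 1.1690x - 0.7960: (x-7)^2 + (1.1690x- 0.7960+ 10)^2 = 16
Expand to Ax^2 + Bx + C = 0, where b-k = 9.204
A = 1+m^2 = 2.366561
B = 2(m(b-k) - h) = 2(1.1690*9.204 - 7) = 7.518952
C = h^2 + (b-k)^2 - r^2 = 49 + 84.713616 - 16 = 117.713616
disc = B^2-4AC = 56.5346 - 1114.3058 = -1057.7712
disc < 0

0 intersection points


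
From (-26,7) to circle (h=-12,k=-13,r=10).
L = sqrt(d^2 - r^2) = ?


d = sqrt((-26+ 12)^2 + (7+ 13)^2) = sqrt(196+400) = 24.4131
L = sqrt(596.0000 - 100) = sqrt(496.0000) = 22.2711

22.2711


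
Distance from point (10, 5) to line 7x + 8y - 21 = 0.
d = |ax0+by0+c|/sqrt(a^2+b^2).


|7*10 + 8*5 - 21| = |89| = 89
sqrt(49 + 64) = sqrt(113) = 10.6301
d = 89/sqrt(113) = 8.3724

8.3724


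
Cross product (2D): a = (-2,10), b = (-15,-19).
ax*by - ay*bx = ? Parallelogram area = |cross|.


cross = -2*(-19) - 10*(-15) = 38 + 150 = 188
Parallelogram area = |188| = 188

cross = 188, parallelogram area = 188


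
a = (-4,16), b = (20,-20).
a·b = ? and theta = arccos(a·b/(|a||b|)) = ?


a·b = -4*20 + 16*(-20) = -80 - 320 = -400
|a| = sqrt(16+256) = 16.4924
|b| = sqrt(400+400) = 28.2843
cos(theta) = -400/(sqrt(272)*sqrt(800)) = -400/sqrt(217600) = -0.857493
theta = arccos(-400/sqrt(217600)) = 149.0362 degrees

a·b = -400, theta = 149.0362 deg


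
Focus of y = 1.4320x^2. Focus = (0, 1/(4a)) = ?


a = 1.4320
4a = 5.7280
focus = (0, 1/5.7280) = (0, 0.1746)

Focus = (0, 0.1746)


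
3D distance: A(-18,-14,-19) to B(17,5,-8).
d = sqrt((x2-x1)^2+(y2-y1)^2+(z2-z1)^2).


dx=35, dy=19, dz=11
d = sqrt(1225+361+121) = sqrt(1707) = 41.3159

41.3159


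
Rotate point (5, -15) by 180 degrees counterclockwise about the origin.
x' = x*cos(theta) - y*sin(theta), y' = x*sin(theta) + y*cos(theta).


cos(180) = -1, sin(180) = 0
x' = 5*(-1) + 15*0 = -5
y' = 5*0 - 15*(-1) = 15

(-5, 15)


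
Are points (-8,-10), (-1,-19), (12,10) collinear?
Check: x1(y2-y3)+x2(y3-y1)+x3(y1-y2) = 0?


-8*(-19-10) - 1*(10+ 10) + 12*(-10+ 19)
= 232 - 20 + 108 = 320

No, not collinear (determinant = 320)


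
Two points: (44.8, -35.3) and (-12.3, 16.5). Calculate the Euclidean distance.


dx = -12.3 - 44.8 = -57.1
dy = 16.5 + 35.3 = 51.8
d = sqrt(3260.41 + 2683.24) = sqrt(5943.65) = 77.0951

77.0951


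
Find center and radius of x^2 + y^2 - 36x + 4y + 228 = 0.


h = -D/2 = 36/2 = 18
k = -E/2 = -4/2 = -2
r^2 = h^2 + k^2 - F = 324 + 4 - 228 = 100
r = 10

Center (18, -2), radius = 10


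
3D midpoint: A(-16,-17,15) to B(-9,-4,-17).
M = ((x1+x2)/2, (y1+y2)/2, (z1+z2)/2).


Mx = (-16- 9)/2 = -12.5000
My = (-17- 4)/2 = -10.5000
Mz = (15- 17)/2 = -1.0000

M = (-12.5000, -10.5000, -1.0000)
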